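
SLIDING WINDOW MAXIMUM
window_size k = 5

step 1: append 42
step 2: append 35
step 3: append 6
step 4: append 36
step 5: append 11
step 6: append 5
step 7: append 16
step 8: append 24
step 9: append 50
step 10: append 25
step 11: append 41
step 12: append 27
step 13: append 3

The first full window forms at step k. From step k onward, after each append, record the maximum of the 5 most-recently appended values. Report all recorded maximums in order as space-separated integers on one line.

step 1: append 42 -> window=[42] (not full yet)
step 2: append 35 -> window=[42, 35] (not full yet)
step 3: append 6 -> window=[42, 35, 6] (not full yet)
step 4: append 36 -> window=[42, 35, 6, 36] (not full yet)
step 5: append 11 -> window=[42, 35, 6, 36, 11] -> max=42
step 6: append 5 -> window=[35, 6, 36, 11, 5] -> max=36
step 7: append 16 -> window=[6, 36, 11, 5, 16] -> max=36
step 8: append 24 -> window=[36, 11, 5, 16, 24] -> max=36
step 9: append 50 -> window=[11, 5, 16, 24, 50] -> max=50
step 10: append 25 -> window=[5, 16, 24, 50, 25] -> max=50
step 11: append 41 -> window=[16, 24, 50, 25, 41] -> max=50
step 12: append 27 -> window=[24, 50, 25, 41, 27] -> max=50
step 13: append 3 -> window=[50, 25, 41, 27, 3] -> max=50

Answer: 42 36 36 36 50 50 50 50 50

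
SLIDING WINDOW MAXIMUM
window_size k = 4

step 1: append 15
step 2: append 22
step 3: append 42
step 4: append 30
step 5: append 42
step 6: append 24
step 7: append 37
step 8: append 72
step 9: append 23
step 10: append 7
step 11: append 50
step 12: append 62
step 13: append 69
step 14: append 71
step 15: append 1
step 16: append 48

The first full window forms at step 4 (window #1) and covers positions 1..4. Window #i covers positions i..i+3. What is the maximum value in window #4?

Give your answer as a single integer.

step 1: append 15 -> window=[15] (not full yet)
step 2: append 22 -> window=[15, 22] (not full yet)
step 3: append 42 -> window=[15, 22, 42] (not full yet)
step 4: append 30 -> window=[15, 22, 42, 30] -> max=42
step 5: append 42 -> window=[22, 42, 30, 42] -> max=42
step 6: append 24 -> window=[42, 30, 42, 24] -> max=42
step 7: append 37 -> window=[30, 42, 24, 37] -> max=42
Window #4 max = 42

Answer: 42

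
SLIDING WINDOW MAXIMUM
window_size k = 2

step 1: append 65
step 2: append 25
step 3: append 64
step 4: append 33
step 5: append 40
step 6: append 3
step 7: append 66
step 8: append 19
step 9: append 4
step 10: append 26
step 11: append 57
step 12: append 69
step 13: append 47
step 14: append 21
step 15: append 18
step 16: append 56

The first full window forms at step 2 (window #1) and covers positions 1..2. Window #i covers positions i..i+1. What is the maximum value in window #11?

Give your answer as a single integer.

Answer: 69

Derivation:
step 1: append 65 -> window=[65] (not full yet)
step 2: append 25 -> window=[65, 25] -> max=65
step 3: append 64 -> window=[25, 64] -> max=64
step 4: append 33 -> window=[64, 33] -> max=64
step 5: append 40 -> window=[33, 40] -> max=40
step 6: append 3 -> window=[40, 3] -> max=40
step 7: append 66 -> window=[3, 66] -> max=66
step 8: append 19 -> window=[66, 19] -> max=66
step 9: append 4 -> window=[19, 4] -> max=19
step 10: append 26 -> window=[4, 26] -> max=26
step 11: append 57 -> window=[26, 57] -> max=57
step 12: append 69 -> window=[57, 69] -> max=69
Window #11 max = 69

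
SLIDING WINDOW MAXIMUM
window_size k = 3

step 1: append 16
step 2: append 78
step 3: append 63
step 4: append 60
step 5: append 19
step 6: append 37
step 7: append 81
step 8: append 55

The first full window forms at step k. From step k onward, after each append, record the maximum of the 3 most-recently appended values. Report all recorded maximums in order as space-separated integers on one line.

step 1: append 16 -> window=[16] (not full yet)
step 2: append 78 -> window=[16, 78] (not full yet)
step 3: append 63 -> window=[16, 78, 63] -> max=78
step 4: append 60 -> window=[78, 63, 60] -> max=78
step 5: append 19 -> window=[63, 60, 19] -> max=63
step 6: append 37 -> window=[60, 19, 37] -> max=60
step 7: append 81 -> window=[19, 37, 81] -> max=81
step 8: append 55 -> window=[37, 81, 55] -> max=81

Answer: 78 78 63 60 81 81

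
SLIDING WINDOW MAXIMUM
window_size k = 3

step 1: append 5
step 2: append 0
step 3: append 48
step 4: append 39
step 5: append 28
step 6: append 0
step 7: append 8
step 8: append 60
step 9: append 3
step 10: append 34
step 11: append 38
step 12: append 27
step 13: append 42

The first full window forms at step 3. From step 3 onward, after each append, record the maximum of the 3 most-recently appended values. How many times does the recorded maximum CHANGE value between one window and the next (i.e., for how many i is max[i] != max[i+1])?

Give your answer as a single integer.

Answer: 5

Derivation:
step 1: append 5 -> window=[5] (not full yet)
step 2: append 0 -> window=[5, 0] (not full yet)
step 3: append 48 -> window=[5, 0, 48] -> max=48
step 4: append 39 -> window=[0, 48, 39] -> max=48
step 5: append 28 -> window=[48, 39, 28] -> max=48
step 6: append 0 -> window=[39, 28, 0] -> max=39
step 7: append 8 -> window=[28, 0, 8] -> max=28
step 8: append 60 -> window=[0, 8, 60] -> max=60
step 9: append 3 -> window=[8, 60, 3] -> max=60
step 10: append 34 -> window=[60, 3, 34] -> max=60
step 11: append 38 -> window=[3, 34, 38] -> max=38
step 12: append 27 -> window=[34, 38, 27] -> max=38
step 13: append 42 -> window=[38, 27, 42] -> max=42
Recorded maximums: 48 48 48 39 28 60 60 60 38 38 42
Changes between consecutive maximums: 5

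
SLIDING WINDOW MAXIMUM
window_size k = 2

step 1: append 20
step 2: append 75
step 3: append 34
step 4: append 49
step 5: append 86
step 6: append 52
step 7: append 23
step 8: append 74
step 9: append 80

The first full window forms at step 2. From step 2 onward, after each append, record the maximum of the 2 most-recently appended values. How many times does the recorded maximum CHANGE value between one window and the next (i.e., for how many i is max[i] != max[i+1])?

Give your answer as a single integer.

step 1: append 20 -> window=[20] (not full yet)
step 2: append 75 -> window=[20, 75] -> max=75
step 3: append 34 -> window=[75, 34] -> max=75
step 4: append 49 -> window=[34, 49] -> max=49
step 5: append 86 -> window=[49, 86] -> max=86
step 6: append 52 -> window=[86, 52] -> max=86
step 7: append 23 -> window=[52, 23] -> max=52
step 8: append 74 -> window=[23, 74] -> max=74
step 9: append 80 -> window=[74, 80] -> max=80
Recorded maximums: 75 75 49 86 86 52 74 80
Changes between consecutive maximums: 5

Answer: 5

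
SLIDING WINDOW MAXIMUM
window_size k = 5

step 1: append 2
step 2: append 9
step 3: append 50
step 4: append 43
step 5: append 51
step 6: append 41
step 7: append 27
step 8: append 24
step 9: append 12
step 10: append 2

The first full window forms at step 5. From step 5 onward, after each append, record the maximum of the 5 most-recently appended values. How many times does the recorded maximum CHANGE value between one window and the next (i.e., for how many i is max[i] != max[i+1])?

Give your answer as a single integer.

Answer: 1

Derivation:
step 1: append 2 -> window=[2] (not full yet)
step 2: append 9 -> window=[2, 9] (not full yet)
step 3: append 50 -> window=[2, 9, 50] (not full yet)
step 4: append 43 -> window=[2, 9, 50, 43] (not full yet)
step 5: append 51 -> window=[2, 9, 50, 43, 51] -> max=51
step 6: append 41 -> window=[9, 50, 43, 51, 41] -> max=51
step 7: append 27 -> window=[50, 43, 51, 41, 27] -> max=51
step 8: append 24 -> window=[43, 51, 41, 27, 24] -> max=51
step 9: append 12 -> window=[51, 41, 27, 24, 12] -> max=51
step 10: append 2 -> window=[41, 27, 24, 12, 2] -> max=41
Recorded maximums: 51 51 51 51 51 41
Changes between consecutive maximums: 1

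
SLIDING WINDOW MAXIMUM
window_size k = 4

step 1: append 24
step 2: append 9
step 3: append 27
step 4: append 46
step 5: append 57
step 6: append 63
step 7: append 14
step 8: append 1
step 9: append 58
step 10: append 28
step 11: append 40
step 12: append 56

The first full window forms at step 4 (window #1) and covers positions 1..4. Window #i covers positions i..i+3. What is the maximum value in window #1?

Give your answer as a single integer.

Answer: 46

Derivation:
step 1: append 24 -> window=[24] (not full yet)
step 2: append 9 -> window=[24, 9] (not full yet)
step 3: append 27 -> window=[24, 9, 27] (not full yet)
step 4: append 46 -> window=[24, 9, 27, 46] -> max=46
Window #1 max = 46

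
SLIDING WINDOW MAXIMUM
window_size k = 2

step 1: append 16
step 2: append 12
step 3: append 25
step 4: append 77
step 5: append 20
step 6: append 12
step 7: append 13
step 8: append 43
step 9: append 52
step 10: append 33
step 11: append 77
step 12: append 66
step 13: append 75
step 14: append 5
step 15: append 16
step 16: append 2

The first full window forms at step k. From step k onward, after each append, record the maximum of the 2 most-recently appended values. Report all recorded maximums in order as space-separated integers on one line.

step 1: append 16 -> window=[16] (not full yet)
step 2: append 12 -> window=[16, 12] -> max=16
step 3: append 25 -> window=[12, 25] -> max=25
step 4: append 77 -> window=[25, 77] -> max=77
step 5: append 20 -> window=[77, 20] -> max=77
step 6: append 12 -> window=[20, 12] -> max=20
step 7: append 13 -> window=[12, 13] -> max=13
step 8: append 43 -> window=[13, 43] -> max=43
step 9: append 52 -> window=[43, 52] -> max=52
step 10: append 33 -> window=[52, 33] -> max=52
step 11: append 77 -> window=[33, 77] -> max=77
step 12: append 66 -> window=[77, 66] -> max=77
step 13: append 75 -> window=[66, 75] -> max=75
step 14: append 5 -> window=[75, 5] -> max=75
step 15: append 16 -> window=[5, 16] -> max=16
step 16: append 2 -> window=[16, 2] -> max=16

Answer: 16 25 77 77 20 13 43 52 52 77 77 75 75 16 16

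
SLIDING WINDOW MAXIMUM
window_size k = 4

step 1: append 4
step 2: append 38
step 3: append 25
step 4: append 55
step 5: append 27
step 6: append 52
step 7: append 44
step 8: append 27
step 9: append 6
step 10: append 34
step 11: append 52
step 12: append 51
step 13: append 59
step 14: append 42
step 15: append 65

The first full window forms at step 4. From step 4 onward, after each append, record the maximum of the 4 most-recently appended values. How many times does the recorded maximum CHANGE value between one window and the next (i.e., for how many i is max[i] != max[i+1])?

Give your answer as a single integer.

step 1: append 4 -> window=[4] (not full yet)
step 2: append 38 -> window=[4, 38] (not full yet)
step 3: append 25 -> window=[4, 38, 25] (not full yet)
step 4: append 55 -> window=[4, 38, 25, 55] -> max=55
step 5: append 27 -> window=[38, 25, 55, 27] -> max=55
step 6: append 52 -> window=[25, 55, 27, 52] -> max=55
step 7: append 44 -> window=[55, 27, 52, 44] -> max=55
step 8: append 27 -> window=[27, 52, 44, 27] -> max=52
step 9: append 6 -> window=[52, 44, 27, 6] -> max=52
step 10: append 34 -> window=[44, 27, 6, 34] -> max=44
step 11: append 52 -> window=[27, 6, 34, 52] -> max=52
step 12: append 51 -> window=[6, 34, 52, 51] -> max=52
step 13: append 59 -> window=[34, 52, 51, 59] -> max=59
step 14: append 42 -> window=[52, 51, 59, 42] -> max=59
step 15: append 65 -> window=[51, 59, 42, 65] -> max=65
Recorded maximums: 55 55 55 55 52 52 44 52 52 59 59 65
Changes between consecutive maximums: 5

Answer: 5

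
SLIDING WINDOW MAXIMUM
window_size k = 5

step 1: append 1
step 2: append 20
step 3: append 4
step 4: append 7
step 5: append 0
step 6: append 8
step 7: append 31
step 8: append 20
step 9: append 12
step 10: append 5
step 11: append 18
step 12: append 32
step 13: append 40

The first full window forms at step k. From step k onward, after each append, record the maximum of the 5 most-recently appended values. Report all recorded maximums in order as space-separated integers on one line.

step 1: append 1 -> window=[1] (not full yet)
step 2: append 20 -> window=[1, 20] (not full yet)
step 3: append 4 -> window=[1, 20, 4] (not full yet)
step 4: append 7 -> window=[1, 20, 4, 7] (not full yet)
step 5: append 0 -> window=[1, 20, 4, 7, 0] -> max=20
step 6: append 8 -> window=[20, 4, 7, 0, 8] -> max=20
step 7: append 31 -> window=[4, 7, 0, 8, 31] -> max=31
step 8: append 20 -> window=[7, 0, 8, 31, 20] -> max=31
step 9: append 12 -> window=[0, 8, 31, 20, 12] -> max=31
step 10: append 5 -> window=[8, 31, 20, 12, 5] -> max=31
step 11: append 18 -> window=[31, 20, 12, 5, 18] -> max=31
step 12: append 32 -> window=[20, 12, 5, 18, 32] -> max=32
step 13: append 40 -> window=[12, 5, 18, 32, 40] -> max=40

Answer: 20 20 31 31 31 31 31 32 40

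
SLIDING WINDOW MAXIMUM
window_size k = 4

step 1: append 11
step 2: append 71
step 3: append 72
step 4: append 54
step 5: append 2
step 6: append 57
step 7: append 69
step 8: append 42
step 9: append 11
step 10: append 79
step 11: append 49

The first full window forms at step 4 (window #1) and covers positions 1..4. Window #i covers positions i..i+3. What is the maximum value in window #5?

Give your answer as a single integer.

step 1: append 11 -> window=[11] (not full yet)
step 2: append 71 -> window=[11, 71] (not full yet)
step 3: append 72 -> window=[11, 71, 72] (not full yet)
step 4: append 54 -> window=[11, 71, 72, 54] -> max=72
step 5: append 2 -> window=[71, 72, 54, 2] -> max=72
step 6: append 57 -> window=[72, 54, 2, 57] -> max=72
step 7: append 69 -> window=[54, 2, 57, 69] -> max=69
step 8: append 42 -> window=[2, 57, 69, 42] -> max=69
Window #5 max = 69

Answer: 69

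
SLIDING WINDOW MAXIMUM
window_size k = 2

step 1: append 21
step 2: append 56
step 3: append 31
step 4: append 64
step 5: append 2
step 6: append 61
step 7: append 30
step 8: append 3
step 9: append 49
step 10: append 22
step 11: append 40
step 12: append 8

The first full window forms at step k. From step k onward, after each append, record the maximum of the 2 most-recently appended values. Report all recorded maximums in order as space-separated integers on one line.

Answer: 56 56 64 64 61 61 30 49 49 40 40

Derivation:
step 1: append 21 -> window=[21] (not full yet)
step 2: append 56 -> window=[21, 56] -> max=56
step 3: append 31 -> window=[56, 31] -> max=56
step 4: append 64 -> window=[31, 64] -> max=64
step 5: append 2 -> window=[64, 2] -> max=64
step 6: append 61 -> window=[2, 61] -> max=61
step 7: append 30 -> window=[61, 30] -> max=61
step 8: append 3 -> window=[30, 3] -> max=30
step 9: append 49 -> window=[3, 49] -> max=49
step 10: append 22 -> window=[49, 22] -> max=49
step 11: append 40 -> window=[22, 40] -> max=40
step 12: append 8 -> window=[40, 8] -> max=40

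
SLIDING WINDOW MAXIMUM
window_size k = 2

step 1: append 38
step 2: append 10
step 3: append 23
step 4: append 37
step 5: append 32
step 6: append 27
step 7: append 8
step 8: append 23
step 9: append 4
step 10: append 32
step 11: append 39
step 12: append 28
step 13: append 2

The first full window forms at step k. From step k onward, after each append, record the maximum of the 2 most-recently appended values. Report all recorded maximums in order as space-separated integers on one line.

step 1: append 38 -> window=[38] (not full yet)
step 2: append 10 -> window=[38, 10] -> max=38
step 3: append 23 -> window=[10, 23] -> max=23
step 4: append 37 -> window=[23, 37] -> max=37
step 5: append 32 -> window=[37, 32] -> max=37
step 6: append 27 -> window=[32, 27] -> max=32
step 7: append 8 -> window=[27, 8] -> max=27
step 8: append 23 -> window=[8, 23] -> max=23
step 9: append 4 -> window=[23, 4] -> max=23
step 10: append 32 -> window=[4, 32] -> max=32
step 11: append 39 -> window=[32, 39] -> max=39
step 12: append 28 -> window=[39, 28] -> max=39
step 13: append 2 -> window=[28, 2] -> max=28

Answer: 38 23 37 37 32 27 23 23 32 39 39 28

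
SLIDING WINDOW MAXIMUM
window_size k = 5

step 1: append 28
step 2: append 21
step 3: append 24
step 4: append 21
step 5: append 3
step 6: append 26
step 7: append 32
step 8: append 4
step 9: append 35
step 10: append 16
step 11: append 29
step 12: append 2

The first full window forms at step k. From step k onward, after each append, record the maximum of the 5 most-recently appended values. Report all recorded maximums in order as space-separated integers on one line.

Answer: 28 26 32 32 35 35 35 35

Derivation:
step 1: append 28 -> window=[28] (not full yet)
step 2: append 21 -> window=[28, 21] (not full yet)
step 3: append 24 -> window=[28, 21, 24] (not full yet)
step 4: append 21 -> window=[28, 21, 24, 21] (not full yet)
step 5: append 3 -> window=[28, 21, 24, 21, 3] -> max=28
step 6: append 26 -> window=[21, 24, 21, 3, 26] -> max=26
step 7: append 32 -> window=[24, 21, 3, 26, 32] -> max=32
step 8: append 4 -> window=[21, 3, 26, 32, 4] -> max=32
step 9: append 35 -> window=[3, 26, 32, 4, 35] -> max=35
step 10: append 16 -> window=[26, 32, 4, 35, 16] -> max=35
step 11: append 29 -> window=[32, 4, 35, 16, 29] -> max=35
step 12: append 2 -> window=[4, 35, 16, 29, 2] -> max=35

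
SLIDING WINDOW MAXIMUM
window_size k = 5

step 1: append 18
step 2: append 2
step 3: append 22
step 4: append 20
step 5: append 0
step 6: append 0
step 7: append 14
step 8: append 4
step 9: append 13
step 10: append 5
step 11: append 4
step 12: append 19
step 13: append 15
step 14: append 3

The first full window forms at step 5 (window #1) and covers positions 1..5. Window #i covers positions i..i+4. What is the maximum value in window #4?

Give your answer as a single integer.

step 1: append 18 -> window=[18] (not full yet)
step 2: append 2 -> window=[18, 2] (not full yet)
step 3: append 22 -> window=[18, 2, 22] (not full yet)
step 4: append 20 -> window=[18, 2, 22, 20] (not full yet)
step 5: append 0 -> window=[18, 2, 22, 20, 0] -> max=22
step 6: append 0 -> window=[2, 22, 20, 0, 0] -> max=22
step 7: append 14 -> window=[22, 20, 0, 0, 14] -> max=22
step 8: append 4 -> window=[20, 0, 0, 14, 4] -> max=20
Window #4 max = 20

Answer: 20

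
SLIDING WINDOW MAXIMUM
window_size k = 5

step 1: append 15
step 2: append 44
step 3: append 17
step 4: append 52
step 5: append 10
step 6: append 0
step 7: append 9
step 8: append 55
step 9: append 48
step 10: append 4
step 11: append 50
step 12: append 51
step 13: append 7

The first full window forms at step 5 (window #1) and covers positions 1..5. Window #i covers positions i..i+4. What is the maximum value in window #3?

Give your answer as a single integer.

Answer: 52

Derivation:
step 1: append 15 -> window=[15] (not full yet)
step 2: append 44 -> window=[15, 44] (not full yet)
step 3: append 17 -> window=[15, 44, 17] (not full yet)
step 4: append 52 -> window=[15, 44, 17, 52] (not full yet)
step 5: append 10 -> window=[15, 44, 17, 52, 10] -> max=52
step 6: append 0 -> window=[44, 17, 52, 10, 0] -> max=52
step 7: append 9 -> window=[17, 52, 10, 0, 9] -> max=52
Window #3 max = 52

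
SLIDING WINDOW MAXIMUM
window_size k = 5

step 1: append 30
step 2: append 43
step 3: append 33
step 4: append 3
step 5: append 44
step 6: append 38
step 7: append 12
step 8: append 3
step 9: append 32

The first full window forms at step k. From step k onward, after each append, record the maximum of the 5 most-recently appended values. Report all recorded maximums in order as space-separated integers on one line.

Answer: 44 44 44 44 44

Derivation:
step 1: append 30 -> window=[30] (not full yet)
step 2: append 43 -> window=[30, 43] (not full yet)
step 3: append 33 -> window=[30, 43, 33] (not full yet)
step 4: append 3 -> window=[30, 43, 33, 3] (not full yet)
step 5: append 44 -> window=[30, 43, 33, 3, 44] -> max=44
step 6: append 38 -> window=[43, 33, 3, 44, 38] -> max=44
step 7: append 12 -> window=[33, 3, 44, 38, 12] -> max=44
step 8: append 3 -> window=[3, 44, 38, 12, 3] -> max=44
step 9: append 32 -> window=[44, 38, 12, 3, 32] -> max=44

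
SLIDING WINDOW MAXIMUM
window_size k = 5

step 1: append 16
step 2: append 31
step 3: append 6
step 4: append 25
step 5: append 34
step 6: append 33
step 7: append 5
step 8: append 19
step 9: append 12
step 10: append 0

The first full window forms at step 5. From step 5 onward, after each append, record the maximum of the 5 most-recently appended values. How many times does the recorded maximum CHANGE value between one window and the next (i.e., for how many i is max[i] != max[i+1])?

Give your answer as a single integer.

step 1: append 16 -> window=[16] (not full yet)
step 2: append 31 -> window=[16, 31] (not full yet)
step 3: append 6 -> window=[16, 31, 6] (not full yet)
step 4: append 25 -> window=[16, 31, 6, 25] (not full yet)
step 5: append 34 -> window=[16, 31, 6, 25, 34] -> max=34
step 6: append 33 -> window=[31, 6, 25, 34, 33] -> max=34
step 7: append 5 -> window=[6, 25, 34, 33, 5] -> max=34
step 8: append 19 -> window=[25, 34, 33, 5, 19] -> max=34
step 9: append 12 -> window=[34, 33, 5, 19, 12] -> max=34
step 10: append 0 -> window=[33, 5, 19, 12, 0] -> max=33
Recorded maximums: 34 34 34 34 34 33
Changes between consecutive maximums: 1

Answer: 1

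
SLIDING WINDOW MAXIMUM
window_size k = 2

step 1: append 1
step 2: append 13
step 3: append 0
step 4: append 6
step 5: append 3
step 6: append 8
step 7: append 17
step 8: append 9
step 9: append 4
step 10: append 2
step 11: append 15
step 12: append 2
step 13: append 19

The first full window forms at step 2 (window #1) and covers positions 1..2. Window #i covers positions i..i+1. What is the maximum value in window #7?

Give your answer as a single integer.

Answer: 17

Derivation:
step 1: append 1 -> window=[1] (not full yet)
step 2: append 13 -> window=[1, 13] -> max=13
step 3: append 0 -> window=[13, 0] -> max=13
step 4: append 6 -> window=[0, 6] -> max=6
step 5: append 3 -> window=[6, 3] -> max=6
step 6: append 8 -> window=[3, 8] -> max=8
step 7: append 17 -> window=[8, 17] -> max=17
step 8: append 9 -> window=[17, 9] -> max=17
Window #7 max = 17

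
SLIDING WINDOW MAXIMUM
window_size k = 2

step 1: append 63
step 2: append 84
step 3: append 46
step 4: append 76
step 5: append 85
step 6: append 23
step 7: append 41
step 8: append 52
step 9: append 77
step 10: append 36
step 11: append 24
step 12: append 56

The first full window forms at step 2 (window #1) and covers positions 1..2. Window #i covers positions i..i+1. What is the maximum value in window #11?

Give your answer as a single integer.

step 1: append 63 -> window=[63] (not full yet)
step 2: append 84 -> window=[63, 84] -> max=84
step 3: append 46 -> window=[84, 46] -> max=84
step 4: append 76 -> window=[46, 76] -> max=76
step 5: append 85 -> window=[76, 85] -> max=85
step 6: append 23 -> window=[85, 23] -> max=85
step 7: append 41 -> window=[23, 41] -> max=41
step 8: append 52 -> window=[41, 52] -> max=52
step 9: append 77 -> window=[52, 77] -> max=77
step 10: append 36 -> window=[77, 36] -> max=77
step 11: append 24 -> window=[36, 24] -> max=36
step 12: append 56 -> window=[24, 56] -> max=56
Window #11 max = 56

Answer: 56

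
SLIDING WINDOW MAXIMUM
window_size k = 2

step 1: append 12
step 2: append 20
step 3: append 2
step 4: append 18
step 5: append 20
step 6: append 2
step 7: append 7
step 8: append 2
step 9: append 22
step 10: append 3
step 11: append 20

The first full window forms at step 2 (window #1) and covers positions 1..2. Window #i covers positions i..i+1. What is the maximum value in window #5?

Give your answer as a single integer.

Answer: 20

Derivation:
step 1: append 12 -> window=[12] (not full yet)
step 2: append 20 -> window=[12, 20] -> max=20
step 3: append 2 -> window=[20, 2] -> max=20
step 4: append 18 -> window=[2, 18] -> max=18
step 5: append 20 -> window=[18, 20] -> max=20
step 6: append 2 -> window=[20, 2] -> max=20
Window #5 max = 20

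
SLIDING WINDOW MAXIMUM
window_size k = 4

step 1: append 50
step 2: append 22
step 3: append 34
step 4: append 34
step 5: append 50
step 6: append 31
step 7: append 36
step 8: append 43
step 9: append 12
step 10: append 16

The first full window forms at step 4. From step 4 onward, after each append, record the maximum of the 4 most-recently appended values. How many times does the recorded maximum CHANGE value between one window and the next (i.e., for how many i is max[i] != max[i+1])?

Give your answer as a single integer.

Answer: 1

Derivation:
step 1: append 50 -> window=[50] (not full yet)
step 2: append 22 -> window=[50, 22] (not full yet)
step 3: append 34 -> window=[50, 22, 34] (not full yet)
step 4: append 34 -> window=[50, 22, 34, 34] -> max=50
step 5: append 50 -> window=[22, 34, 34, 50] -> max=50
step 6: append 31 -> window=[34, 34, 50, 31] -> max=50
step 7: append 36 -> window=[34, 50, 31, 36] -> max=50
step 8: append 43 -> window=[50, 31, 36, 43] -> max=50
step 9: append 12 -> window=[31, 36, 43, 12] -> max=43
step 10: append 16 -> window=[36, 43, 12, 16] -> max=43
Recorded maximums: 50 50 50 50 50 43 43
Changes between consecutive maximums: 1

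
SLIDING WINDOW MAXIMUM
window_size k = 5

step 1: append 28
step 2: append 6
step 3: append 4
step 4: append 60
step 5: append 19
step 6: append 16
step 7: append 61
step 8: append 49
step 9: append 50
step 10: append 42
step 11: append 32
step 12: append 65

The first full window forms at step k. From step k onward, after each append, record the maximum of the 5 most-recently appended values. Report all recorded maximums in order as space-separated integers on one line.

step 1: append 28 -> window=[28] (not full yet)
step 2: append 6 -> window=[28, 6] (not full yet)
step 3: append 4 -> window=[28, 6, 4] (not full yet)
step 4: append 60 -> window=[28, 6, 4, 60] (not full yet)
step 5: append 19 -> window=[28, 6, 4, 60, 19] -> max=60
step 6: append 16 -> window=[6, 4, 60, 19, 16] -> max=60
step 7: append 61 -> window=[4, 60, 19, 16, 61] -> max=61
step 8: append 49 -> window=[60, 19, 16, 61, 49] -> max=61
step 9: append 50 -> window=[19, 16, 61, 49, 50] -> max=61
step 10: append 42 -> window=[16, 61, 49, 50, 42] -> max=61
step 11: append 32 -> window=[61, 49, 50, 42, 32] -> max=61
step 12: append 65 -> window=[49, 50, 42, 32, 65] -> max=65

Answer: 60 60 61 61 61 61 61 65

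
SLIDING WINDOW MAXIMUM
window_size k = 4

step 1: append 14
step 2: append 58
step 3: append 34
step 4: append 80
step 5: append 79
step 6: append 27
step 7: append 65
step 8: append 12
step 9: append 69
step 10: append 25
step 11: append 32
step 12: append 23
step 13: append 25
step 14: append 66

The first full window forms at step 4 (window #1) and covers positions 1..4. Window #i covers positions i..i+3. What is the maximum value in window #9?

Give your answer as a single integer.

Answer: 69

Derivation:
step 1: append 14 -> window=[14] (not full yet)
step 2: append 58 -> window=[14, 58] (not full yet)
step 3: append 34 -> window=[14, 58, 34] (not full yet)
step 4: append 80 -> window=[14, 58, 34, 80] -> max=80
step 5: append 79 -> window=[58, 34, 80, 79] -> max=80
step 6: append 27 -> window=[34, 80, 79, 27] -> max=80
step 7: append 65 -> window=[80, 79, 27, 65] -> max=80
step 8: append 12 -> window=[79, 27, 65, 12] -> max=79
step 9: append 69 -> window=[27, 65, 12, 69] -> max=69
step 10: append 25 -> window=[65, 12, 69, 25] -> max=69
step 11: append 32 -> window=[12, 69, 25, 32] -> max=69
step 12: append 23 -> window=[69, 25, 32, 23] -> max=69
Window #9 max = 69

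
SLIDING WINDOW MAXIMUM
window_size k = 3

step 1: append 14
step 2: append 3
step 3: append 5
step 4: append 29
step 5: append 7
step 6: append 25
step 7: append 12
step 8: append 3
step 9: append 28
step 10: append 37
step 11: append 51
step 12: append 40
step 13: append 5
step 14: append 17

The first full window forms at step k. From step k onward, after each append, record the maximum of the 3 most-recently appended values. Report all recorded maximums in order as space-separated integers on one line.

step 1: append 14 -> window=[14] (not full yet)
step 2: append 3 -> window=[14, 3] (not full yet)
step 3: append 5 -> window=[14, 3, 5] -> max=14
step 4: append 29 -> window=[3, 5, 29] -> max=29
step 5: append 7 -> window=[5, 29, 7] -> max=29
step 6: append 25 -> window=[29, 7, 25] -> max=29
step 7: append 12 -> window=[7, 25, 12] -> max=25
step 8: append 3 -> window=[25, 12, 3] -> max=25
step 9: append 28 -> window=[12, 3, 28] -> max=28
step 10: append 37 -> window=[3, 28, 37] -> max=37
step 11: append 51 -> window=[28, 37, 51] -> max=51
step 12: append 40 -> window=[37, 51, 40] -> max=51
step 13: append 5 -> window=[51, 40, 5] -> max=51
step 14: append 17 -> window=[40, 5, 17] -> max=40

Answer: 14 29 29 29 25 25 28 37 51 51 51 40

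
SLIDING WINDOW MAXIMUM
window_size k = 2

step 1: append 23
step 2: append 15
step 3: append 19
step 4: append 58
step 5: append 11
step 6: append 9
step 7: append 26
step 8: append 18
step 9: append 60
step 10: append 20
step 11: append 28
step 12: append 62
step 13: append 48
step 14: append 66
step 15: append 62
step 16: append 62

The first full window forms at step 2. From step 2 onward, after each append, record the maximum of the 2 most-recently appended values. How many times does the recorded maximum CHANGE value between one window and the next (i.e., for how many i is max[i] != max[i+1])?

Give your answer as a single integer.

step 1: append 23 -> window=[23] (not full yet)
step 2: append 15 -> window=[23, 15] -> max=23
step 3: append 19 -> window=[15, 19] -> max=19
step 4: append 58 -> window=[19, 58] -> max=58
step 5: append 11 -> window=[58, 11] -> max=58
step 6: append 9 -> window=[11, 9] -> max=11
step 7: append 26 -> window=[9, 26] -> max=26
step 8: append 18 -> window=[26, 18] -> max=26
step 9: append 60 -> window=[18, 60] -> max=60
step 10: append 20 -> window=[60, 20] -> max=60
step 11: append 28 -> window=[20, 28] -> max=28
step 12: append 62 -> window=[28, 62] -> max=62
step 13: append 48 -> window=[62, 48] -> max=62
step 14: append 66 -> window=[48, 66] -> max=66
step 15: append 62 -> window=[66, 62] -> max=66
step 16: append 62 -> window=[62, 62] -> max=62
Recorded maximums: 23 19 58 58 11 26 26 60 60 28 62 62 66 66 62
Changes between consecutive maximums: 9

Answer: 9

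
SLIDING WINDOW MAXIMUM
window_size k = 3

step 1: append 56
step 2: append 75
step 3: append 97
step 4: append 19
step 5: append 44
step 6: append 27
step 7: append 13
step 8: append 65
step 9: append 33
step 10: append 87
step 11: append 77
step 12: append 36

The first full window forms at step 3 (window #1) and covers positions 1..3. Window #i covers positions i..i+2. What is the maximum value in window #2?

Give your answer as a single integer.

step 1: append 56 -> window=[56] (not full yet)
step 2: append 75 -> window=[56, 75] (not full yet)
step 3: append 97 -> window=[56, 75, 97] -> max=97
step 4: append 19 -> window=[75, 97, 19] -> max=97
Window #2 max = 97

Answer: 97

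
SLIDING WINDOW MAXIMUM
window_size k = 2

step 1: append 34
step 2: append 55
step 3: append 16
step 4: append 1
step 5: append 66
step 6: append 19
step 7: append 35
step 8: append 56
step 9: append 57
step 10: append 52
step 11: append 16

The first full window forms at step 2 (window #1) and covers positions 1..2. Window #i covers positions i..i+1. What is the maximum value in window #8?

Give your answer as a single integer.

Answer: 57

Derivation:
step 1: append 34 -> window=[34] (not full yet)
step 2: append 55 -> window=[34, 55] -> max=55
step 3: append 16 -> window=[55, 16] -> max=55
step 4: append 1 -> window=[16, 1] -> max=16
step 5: append 66 -> window=[1, 66] -> max=66
step 6: append 19 -> window=[66, 19] -> max=66
step 7: append 35 -> window=[19, 35] -> max=35
step 8: append 56 -> window=[35, 56] -> max=56
step 9: append 57 -> window=[56, 57] -> max=57
Window #8 max = 57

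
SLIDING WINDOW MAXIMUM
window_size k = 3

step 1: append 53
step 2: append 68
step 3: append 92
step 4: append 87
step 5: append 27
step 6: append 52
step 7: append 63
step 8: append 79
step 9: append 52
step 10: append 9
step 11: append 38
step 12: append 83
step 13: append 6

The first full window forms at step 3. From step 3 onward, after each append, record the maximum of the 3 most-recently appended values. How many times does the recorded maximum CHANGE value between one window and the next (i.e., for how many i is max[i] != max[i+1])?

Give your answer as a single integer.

Answer: 5

Derivation:
step 1: append 53 -> window=[53] (not full yet)
step 2: append 68 -> window=[53, 68] (not full yet)
step 3: append 92 -> window=[53, 68, 92] -> max=92
step 4: append 87 -> window=[68, 92, 87] -> max=92
step 5: append 27 -> window=[92, 87, 27] -> max=92
step 6: append 52 -> window=[87, 27, 52] -> max=87
step 7: append 63 -> window=[27, 52, 63] -> max=63
step 8: append 79 -> window=[52, 63, 79] -> max=79
step 9: append 52 -> window=[63, 79, 52] -> max=79
step 10: append 9 -> window=[79, 52, 9] -> max=79
step 11: append 38 -> window=[52, 9, 38] -> max=52
step 12: append 83 -> window=[9, 38, 83] -> max=83
step 13: append 6 -> window=[38, 83, 6] -> max=83
Recorded maximums: 92 92 92 87 63 79 79 79 52 83 83
Changes between consecutive maximums: 5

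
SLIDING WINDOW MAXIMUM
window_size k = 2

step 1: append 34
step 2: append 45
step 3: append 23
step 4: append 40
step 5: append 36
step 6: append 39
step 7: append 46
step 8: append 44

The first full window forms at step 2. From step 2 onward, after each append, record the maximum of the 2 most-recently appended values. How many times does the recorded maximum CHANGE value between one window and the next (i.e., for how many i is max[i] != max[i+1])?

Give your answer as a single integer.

Answer: 3

Derivation:
step 1: append 34 -> window=[34] (not full yet)
step 2: append 45 -> window=[34, 45] -> max=45
step 3: append 23 -> window=[45, 23] -> max=45
step 4: append 40 -> window=[23, 40] -> max=40
step 5: append 36 -> window=[40, 36] -> max=40
step 6: append 39 -> window=[36, 39] -> max=39
step 7: append 46 -> window=[39, 46] -> max=46
step 8: append 44 -> window=[46, 44] -> max=46
Recorded maximums: 45 45 40 40 39 46 46
Changes between consecutive maximums: 3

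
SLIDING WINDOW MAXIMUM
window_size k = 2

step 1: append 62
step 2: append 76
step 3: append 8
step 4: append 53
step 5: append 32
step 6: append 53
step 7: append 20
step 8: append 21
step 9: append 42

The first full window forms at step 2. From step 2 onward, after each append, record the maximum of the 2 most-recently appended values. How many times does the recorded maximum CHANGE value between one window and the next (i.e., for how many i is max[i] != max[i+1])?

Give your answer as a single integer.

step 1: append 62 -> window=[62] (not full yet)
step 2: append 76 -> window=[62, 76] -> max=76
step 3: append 8 -> window=[76, 8] -> max=76
step 4: append 53 -> window=[8, 53] -> max=53
step 5: append 32 -> window=[53, 32] -> max=53
step 6: append 53 -> window=[32, 53] -> max=53
step 7: append 20 -> window=[53, 20] -> max=53
step 8: append 21 -> window=[20, 21] -> max=21
step 9: append 42 -> window=[21, 42] -> max=42
Recorded maximums: 76 76 53 53 53 53 21 42
Changes between consecutive maximums: 3

Answer: 3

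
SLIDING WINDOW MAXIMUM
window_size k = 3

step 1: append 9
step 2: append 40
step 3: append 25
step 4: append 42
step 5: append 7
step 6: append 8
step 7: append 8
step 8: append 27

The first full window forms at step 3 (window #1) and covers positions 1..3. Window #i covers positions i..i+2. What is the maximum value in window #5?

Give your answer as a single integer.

step 1: append 9 -> window=[9] (not full yet)
step 2: append 40 -> window=[9, 40] (not full yet)
step 3: append 25 -> window=[9, 40, 25] -> max=40
step 4: append 42 -> window=[40, 25, 42] -> max=42
step 5: append 7 -> window=[25, 42, 7] -> max=42
step 6: append 8 -> window=[42, 7, 8] -> max=42
step 7: append 8 -> window=[7, 8, 8] -> max=8
Window #5 max = 8

Answer: 8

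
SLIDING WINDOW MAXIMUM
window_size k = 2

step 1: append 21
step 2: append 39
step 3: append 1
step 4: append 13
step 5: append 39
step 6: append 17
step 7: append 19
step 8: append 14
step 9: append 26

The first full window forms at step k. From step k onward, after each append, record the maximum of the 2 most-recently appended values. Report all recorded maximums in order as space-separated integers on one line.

step 1: append 21 -> window=[21] (not full yet)
step 2: append 39 -> window=[21, 39] -> max=39
step 3: append 1 -> window=[39, 1] -> max=39
step 4: append 13 -> window=[1, 13] -> max=13
step 5: append 39 -> window=[13, 39] -> max=39
step 6: append 17 -> window=[39, 17] -> max=39
step 7: append 19 -> window=[17, 19] -> max=19
step 8: append 14 -> window=[19, 14] -> max=19
step 9: append 26 -> window=[14, 26] -> max=26

Answer: 39 39 13 39 39 19 19 26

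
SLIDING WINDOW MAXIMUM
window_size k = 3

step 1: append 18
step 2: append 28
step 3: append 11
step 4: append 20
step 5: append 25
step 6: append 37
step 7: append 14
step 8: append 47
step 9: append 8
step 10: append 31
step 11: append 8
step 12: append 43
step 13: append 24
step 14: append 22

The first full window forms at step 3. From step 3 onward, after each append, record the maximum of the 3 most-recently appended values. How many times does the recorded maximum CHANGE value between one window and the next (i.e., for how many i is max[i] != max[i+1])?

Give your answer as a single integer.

step 1: append 18 -> window=[18] (not full yet)
step 2: append 28 -> window=[18, 28] (not full yet)
step 3: append 11 -> window=[18, 28, 11] -> max=28
step 4: append 20 -> window=[28, 11, 20] -> max=28
step 5: append 25 -> window=[11, 20, 25] -> max=25
step 6: append 37 -> window=[20, 25, 37] -> max=37
step 7: append 14 -> window=[25, 37, 14] -> max=37
step 8: append 47 -> window=[37, 14, 47] -> max=47
step 9: append 8 -> window=[14, 47, 8] -> max=47
step 10: append 31 -> window=[47, 8, 31] -> max=47
step 11: append 8 -> window=[8, 31, 8] -> max=31
step 12: append 43 -> window=[31, 8, 43] -> max=43
step 13: append 24 -> window=[8, 43, 24] -> max=43
step 14: append 22 -> window=[43, 24, 22] -> max=43
Recorded maximums: 28 28 25 37 37 47 47 47 31 43 43 43
Changes between consecutive maximums: 5

Answer: 5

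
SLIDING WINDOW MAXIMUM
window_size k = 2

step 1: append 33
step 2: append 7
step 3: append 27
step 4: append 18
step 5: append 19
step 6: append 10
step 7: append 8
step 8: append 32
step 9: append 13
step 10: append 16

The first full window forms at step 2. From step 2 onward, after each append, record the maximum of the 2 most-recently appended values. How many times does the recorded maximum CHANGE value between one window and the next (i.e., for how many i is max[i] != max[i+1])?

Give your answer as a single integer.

Answer: 5

Derivation:
step 1: append 33 -> window=[33] (not full yet)
step 2: append 7 -> window=[33, 7] -> max=33
step 3: append 27 -> window=[7, 27] -> max=27
step 4: append 18 -> window=[27, 18] -> max=27
step 5: append 19 -> window=[18, 19] -> max=19
step 6: append 10 -> window=[19, 10] -> max=19
step 7: append 8 -> window=[10, 8] -> max=10
step 8: append 32 -> window=[8, 32] -> max=32
step 9: append 13 -> window=[32, 13] -> max=32
step 10: append 16 -> window=[13, 16] -> max=16
Recorded maximums: 33 27 27 19 19 10 32 32 16
Changes between consecutive maximums: 5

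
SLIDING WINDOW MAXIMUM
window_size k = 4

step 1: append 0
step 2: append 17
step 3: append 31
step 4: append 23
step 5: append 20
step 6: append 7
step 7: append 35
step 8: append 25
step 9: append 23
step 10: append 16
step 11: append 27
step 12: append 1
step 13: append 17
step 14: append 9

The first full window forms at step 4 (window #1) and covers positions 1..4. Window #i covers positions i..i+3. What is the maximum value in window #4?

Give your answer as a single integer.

step 1: append 0 -> window=[0] (not full yet)
step 2: append 17 -> window=[0, 17] (not full yet)
step 3: append 31 -> window=[0, 17, 31] (not full yet)
step 4: append 23 -> window=[0, 17, 31, 23] -> max=31
step 5: append 20 -> window=[17, 31, 23, 20] -> max=31
step 6: append 7 -> window=[31, 23, 20, 7] -> max=31
step 7: append 35 -> window=[23, 20, 7, 35] -> max=35
Window #4 max = 35

Answer: 35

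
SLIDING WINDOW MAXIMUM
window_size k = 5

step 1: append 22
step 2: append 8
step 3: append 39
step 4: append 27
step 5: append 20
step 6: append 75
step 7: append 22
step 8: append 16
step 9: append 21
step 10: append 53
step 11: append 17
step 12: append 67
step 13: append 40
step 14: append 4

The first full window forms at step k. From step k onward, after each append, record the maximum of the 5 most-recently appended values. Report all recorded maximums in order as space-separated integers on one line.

step 1: append 22 -> window=[22] (not full yet)
step 2: append 8 -> window=[22, 8] (not full yet)
step 3: append 39 -> window=[22, 8, 39] (not full yet)
step 4: append 27 -> window=[22, 8, 39, 27] (not full yet)
step 5: append 20 -> window=[22, 8, 39, 27, 20] -> max=39
step 6: append 75 -> window=[8, 39, 27, 20, 75] -> max=75
step 7: append 22 -> window=[39, 27, 20, 75, 22] -> max=75
step 8: append 16 -> window=[27, 20, 75, 22, 16] -> max=75
step 9: append 21 -> window=[20, 75, 22, 16, 21] -> max=75
step 10: append 53 -> window=[75, 22, 16, 21, 53] -> max=75
step 11: append 17 -> window=[22, 16, 21, 53, 17] -> max=53
step 12: append 67 -> window=[16, 21, 53, 17, 67] -> max=67
step 13: append 40 -> window=[21, 53, 17, 67, 40] -> max=67
step 14: append 4 -> window=[53, 17, 67, 40, 4] -> max=67

Answer: 39 75 75 75 75 75 53 67 67 67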